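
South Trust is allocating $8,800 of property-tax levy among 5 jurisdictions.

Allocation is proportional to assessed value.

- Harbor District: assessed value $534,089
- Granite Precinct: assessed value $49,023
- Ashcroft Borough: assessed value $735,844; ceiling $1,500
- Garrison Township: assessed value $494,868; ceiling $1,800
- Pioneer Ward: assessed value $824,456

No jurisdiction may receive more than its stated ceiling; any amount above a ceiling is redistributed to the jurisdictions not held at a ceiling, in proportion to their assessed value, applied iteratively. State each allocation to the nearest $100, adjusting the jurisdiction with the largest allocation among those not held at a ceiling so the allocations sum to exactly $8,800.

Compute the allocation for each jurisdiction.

Harbor District: $2,100 | Granite Precinct: $200 | Ashcroft Borough: $1,500 | Garrison Township: $1,800 | Pioneer Ward: $3,200

Sum of assessed value: 2,638,280.
Pro-rata shares before constraints: Harbor District 1,781.46; Granite Precinct 163.52; Ashcroft Borough 2,454.41; Garrison Township 1,650.64; Pioneer Ward 2,749.98.
Capped: Ashcroft Borough ($1,500); balance $7,300 reallocated over remaining assessed value 1,902,436.
Capped: Garrison Township ($1,800); balance $5,500 reallocated over remaining assessed value 1,407,568.
Redistributed shares: Harbor District 2,086.93 → $2,100; Granite Precinct 191.55 → $200; Pioneer Ward 3,221.52 → $3,200.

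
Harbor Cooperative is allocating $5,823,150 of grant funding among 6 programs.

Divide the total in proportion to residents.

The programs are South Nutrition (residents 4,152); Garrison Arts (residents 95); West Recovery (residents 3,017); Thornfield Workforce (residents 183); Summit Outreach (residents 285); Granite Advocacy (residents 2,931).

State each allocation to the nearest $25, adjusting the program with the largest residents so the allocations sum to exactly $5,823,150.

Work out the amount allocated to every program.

Total residents = 4,152 + 95 + 3,017 + 183 + 285 + 2,931 = 10,663.
Proportional shares: South Nutrition 2,267,440.57; Garrison Arts 51,880.26; West Recovery 1,647,607.95; Thornfield Workforce 99,937.77; Summit Outreach 155,640.79; Granite Advocacy 1,600,642.66.
After rounding ($25): South Nutrition $2,267,450; Garrison Arts $51,875; West Recovery $1,647,600; Thornfield Workforce $99,950; Summit Outreach $155,650; Granite Advocacy $1,600,650. Sum = $5,823,175.
Difference $5,823,150 − $5,823,175 = −$25 applied to largest residents (South Nutrition): South Nutrition becomes $2,267,425.

South Nutrition: $2,267,425; Garrison Arts: $51,875; West Recovery: $1,647,600; Thornfield Workforce: $99,950; Summit Outreach: $155,650; Granite Advocacy: $1,600,650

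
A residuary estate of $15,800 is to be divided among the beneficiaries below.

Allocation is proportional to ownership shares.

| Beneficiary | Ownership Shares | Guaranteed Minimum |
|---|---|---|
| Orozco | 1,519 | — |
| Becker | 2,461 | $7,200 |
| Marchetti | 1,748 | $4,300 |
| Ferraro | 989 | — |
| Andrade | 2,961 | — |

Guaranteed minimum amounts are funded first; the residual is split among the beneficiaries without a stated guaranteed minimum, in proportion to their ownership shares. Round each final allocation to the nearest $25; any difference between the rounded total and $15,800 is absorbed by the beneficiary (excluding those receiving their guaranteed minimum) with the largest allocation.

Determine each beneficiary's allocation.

Orozco: $1,200; Becker: $7,200; Marchetti: $4,300; Ferraro: $775; Andrade: $2,325

Fund the minimums — Becker $7,200; Marchetti $4,300. Residual $4,300.
Residual split over remaining ownership shares 5,469: Orozco 1,194.31 → $1,200; Ferraro 777.60 → $775; Andrade 2,328.09 → $2,325.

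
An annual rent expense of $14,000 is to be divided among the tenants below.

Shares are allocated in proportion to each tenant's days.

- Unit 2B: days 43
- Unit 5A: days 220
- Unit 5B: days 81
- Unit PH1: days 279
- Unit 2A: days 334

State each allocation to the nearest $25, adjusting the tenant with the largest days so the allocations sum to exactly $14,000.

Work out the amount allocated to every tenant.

Sum of days: 957.
Raw shares: Unit 2B 43/957 × $14,000 = 629.05; Unit 5A 220/957 × $14,000 = 3,218.39; Unit 5B 81/957 × $14,000 = 1,184.95; Unit PH1 279/957 × $14,000 = 4,081.50; Unit 2A 334/957 × $14,000 = 4,886.10.
Rounded to nearest $25: Unit 2B $625; Unit 5A $3,225; Unit 5B $1,175; Unit PH1 $4,075; Unit 2A $4,875. Sum = $13,975.
Difference $14,000 − $13,975 = +$25 applied to largest days (Unit 2A): Unit 2A becomes $4,900.

Unit 2B: $625 | Unit 5A: $3,225 | Unit 5B: $1,175 | Unit PH1: $4,075 | Unit 2A: $4,900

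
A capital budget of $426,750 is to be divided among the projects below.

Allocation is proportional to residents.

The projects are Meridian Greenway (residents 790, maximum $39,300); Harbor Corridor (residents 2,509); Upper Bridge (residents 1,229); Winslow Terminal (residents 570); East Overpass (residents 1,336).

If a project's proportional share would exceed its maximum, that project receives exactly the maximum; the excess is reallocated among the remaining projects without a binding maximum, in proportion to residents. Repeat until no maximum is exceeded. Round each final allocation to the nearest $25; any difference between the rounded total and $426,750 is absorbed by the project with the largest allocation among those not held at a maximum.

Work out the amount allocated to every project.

Meridian Greenway: $39,300 | Harbor Corridor: $172,225 | Upper Bridge: $84,375 | Winslow Terminal: $39,125 | East Overpass: $91,725

Sum of residents: 6,434.
Proportional shares (ignoring caps): Meridian Greenway 52,398.59; Harbor Corridor 166,415.25; Upper Bridge 81,516.28; Winslow Terminal 37,806.57; East Overpass 88,613.30.
Held at cap: Meridian Greenway ($39,300); remaining pool $387,450 reallocated over remaining residents 5,644.
Shares after redistribution: Harbor Corridor 172,238.14 → $172,250; Upper Bridge 84,368.54 → $84,375; Winslow Terminal 39,129.43 → $39,125; East Overpass 91,713.89 → $91,725.
Rounding difference −$25 applied to Harbor Corridor → $172,225.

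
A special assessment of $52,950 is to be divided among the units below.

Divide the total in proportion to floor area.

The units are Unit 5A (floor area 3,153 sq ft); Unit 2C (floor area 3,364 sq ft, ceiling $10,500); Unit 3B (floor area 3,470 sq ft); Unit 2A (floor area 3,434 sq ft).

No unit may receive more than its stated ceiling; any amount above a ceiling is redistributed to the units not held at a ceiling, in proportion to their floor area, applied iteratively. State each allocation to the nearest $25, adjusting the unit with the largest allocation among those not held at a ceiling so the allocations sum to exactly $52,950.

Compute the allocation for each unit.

Sum of floor area: 13,421.
Proportional shares (ignoring caps): Unit 5A 12,439.56; Unit 2C 13,272.02; Unit 3B 13,690.22; Unit 2A 13,548.19.
Cap binds for Unit 2C ($10,500); remaining pool $42,450 reallocated over remaining floor area 10,057.
Redistributed shares: Unit 5A 13,308.63 → $13,300; Unit 3B 14,646.66 → $14,650; Unit 2A 14,494.71 → $14,500.

Unit 5A: $13,300 | Unit 2C: $10,500 | Unit 3B: $14,650 | Unit 2A: $14,500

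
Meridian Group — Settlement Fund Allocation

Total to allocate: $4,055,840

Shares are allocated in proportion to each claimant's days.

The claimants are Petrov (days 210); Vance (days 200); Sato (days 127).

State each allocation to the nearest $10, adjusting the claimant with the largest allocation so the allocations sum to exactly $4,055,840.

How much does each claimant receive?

Petrov: $1,586,090 | Vance: $1,510,550 | Sato: $959,200

Sum of days: 537.
Raw shares: Petrov 210/537 × $4,055,840 = 1,586,082.68; Vance 200/537 × $4,055,840 = 1,510,554.93; Sato 127/537 × $4,055,840 = 959,202.38.
After rounding ($10): Petrov $1,586,080; Vance $1,510,550; Sato $959,200. Sum = $4,055,830.
Difference $4,055,840 − $4,055,830 = +$10 applied to largest allocation (Petrov): Petrov becomes $1,586,090.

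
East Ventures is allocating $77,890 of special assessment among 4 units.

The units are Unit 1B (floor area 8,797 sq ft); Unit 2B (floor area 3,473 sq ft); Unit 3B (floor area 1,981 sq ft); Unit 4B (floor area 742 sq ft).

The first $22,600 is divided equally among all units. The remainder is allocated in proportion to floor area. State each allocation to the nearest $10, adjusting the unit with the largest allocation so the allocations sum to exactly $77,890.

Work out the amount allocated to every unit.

$22,600 shared equally gives $5,650 per unit.
Remainder $55,290 by floor area (total 14,993): Unit 1B 32,440.88 → $32,440; Unit 2B 12,807.45 → $12,810; Unit 3B 7,305.38 → $7,310; Unit 4B 2,736.29 → $2,740.
Rounding difference −$10 on remainder applied to Unit 1B.
Totals: Unit 1B $5,650 + $32,430 = $38,080; Unit 2B $5,650 + $12,810 = $18,460; Unit 3B $5,650 + $7,310 = $12,960; Unit 4B $5,650 + $2,740 = $8,390.

Unit 1B: $38,080; Unit 2B: $18,460; Unit 3B: $12,960; Unit 4B: $8,390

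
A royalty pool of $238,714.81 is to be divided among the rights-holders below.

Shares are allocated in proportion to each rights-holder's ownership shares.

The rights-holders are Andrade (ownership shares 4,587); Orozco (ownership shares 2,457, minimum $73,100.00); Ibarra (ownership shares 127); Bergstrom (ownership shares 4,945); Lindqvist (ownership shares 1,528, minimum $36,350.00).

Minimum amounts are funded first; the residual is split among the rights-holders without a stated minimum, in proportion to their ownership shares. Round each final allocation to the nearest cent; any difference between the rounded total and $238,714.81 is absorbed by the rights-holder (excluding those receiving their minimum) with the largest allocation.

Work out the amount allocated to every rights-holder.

Andrade: $61,387.07 | Orozco: $73,100.00 | Ibarra: $1,699.62 | Bergstrom: $66,178.12 | Lindqvist: $36,350.00

Guaranteed amounts: Orozco $73,100.00; Lindqvist $36,350.00. Balance $129,264.81.
Balance split over remaining ownership shares 9,659: Andrade 61,387.0673 → $61,387.07; Ibarra 1,699.6201 → $1,699.62; Bergstrom 66,178.1225 → $66,178.12.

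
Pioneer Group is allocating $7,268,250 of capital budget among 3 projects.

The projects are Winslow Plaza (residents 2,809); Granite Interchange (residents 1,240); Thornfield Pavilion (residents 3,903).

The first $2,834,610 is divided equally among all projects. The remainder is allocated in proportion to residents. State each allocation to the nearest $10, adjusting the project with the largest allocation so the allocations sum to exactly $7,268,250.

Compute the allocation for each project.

Winslow Plaza: $2,511,030 | Granite Interchange: $1,636,230 | Thornfield Pavilion: $3,120,990

First tranche $2,834,610 split equally: $944,870 each.
Remainder $4,433,640 by residents (total 7,952): Winslow Plaza 1,566,158.80 → $1,566,160; Granite Interchange 691,362.37 → $691,360; Thornfield Pavilion 2,176,118.83 → $2,176,120.
Totals: Winslow Plaza $944,870 + $1,566,160 = $2,511,030; Granite Interchange $944,870 + $691,360 = $1,636,230; Thornfield Pavilion $944,870 + $2,176,120 = $3,120,990.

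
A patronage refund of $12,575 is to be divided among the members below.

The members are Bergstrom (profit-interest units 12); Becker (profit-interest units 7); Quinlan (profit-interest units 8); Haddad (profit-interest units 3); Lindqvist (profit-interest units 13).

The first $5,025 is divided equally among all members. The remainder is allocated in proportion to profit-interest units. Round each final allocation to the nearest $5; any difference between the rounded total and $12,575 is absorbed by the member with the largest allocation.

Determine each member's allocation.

First tranche $5,025 split equally: $1,005 each.
Remainder $7,550 by profit-interest units (total 43): Bergstrom 2,106.98 → $2,105; Becker 1,229.07 → $1,230; Quinlan 1,404.65 → $1,405; Haddad 526.74 → $525; Lindqvist 2,282.56 → $2,285.
Totals: Bergstrom $1,005 + $2,105 = $3,110; Becker $1,005 + $1,230 = $2,235; Quinlan $1,005 + $1,405 = $2,410; Haddad $1,005 + $525 = $1,530; Lindqvist $1,005 + $2,285 = $3,290.

Bergstrom: $3,110; Becker: $2,235; Quinlan: $2,410; Haddad: $1,530; Lindqvist: $3,290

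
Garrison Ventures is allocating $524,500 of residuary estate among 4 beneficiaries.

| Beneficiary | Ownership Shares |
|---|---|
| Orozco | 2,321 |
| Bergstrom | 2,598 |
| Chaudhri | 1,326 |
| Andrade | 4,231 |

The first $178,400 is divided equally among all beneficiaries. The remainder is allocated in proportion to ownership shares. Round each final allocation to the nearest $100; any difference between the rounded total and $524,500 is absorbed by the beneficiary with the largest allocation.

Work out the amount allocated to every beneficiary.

First tranche $178,400 split equally: $44,600 each.
Remainder $346,100 by ownership shares (total 10,476): Orozco 76,679.85 → $76,700; Bergstrom 85,831.21 → $85,800; Chaudhri 43,807.62 → $43,800; Andrade 139,781.32 → $139,800.
Totals: Orozco $44,600 + $76,700 = $121,300; Bergstrom $44,600 + $85,800 = $130,400; Chaudhri $44,600 + $43,800 = $88,400; Andrade $44,600 + $139,800 = $184,400.

Orozco: $121,300; Bergstrom: $130,400; Chaudhri: $88,400; Andrade: $184,400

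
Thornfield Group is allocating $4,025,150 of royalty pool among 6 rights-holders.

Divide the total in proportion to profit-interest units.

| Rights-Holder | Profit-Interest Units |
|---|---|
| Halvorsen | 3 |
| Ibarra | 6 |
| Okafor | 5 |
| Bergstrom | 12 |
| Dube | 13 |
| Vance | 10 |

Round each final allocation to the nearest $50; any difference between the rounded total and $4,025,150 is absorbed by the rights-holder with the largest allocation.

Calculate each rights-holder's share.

Halvorsen: $246,450 · Ibarra: $492,900 · Okafor: $410,750 · Bergstrom: $985,750 · Dube: $1,067,850 · Vance: $821,450

Combined profit-interest units = 49.
Proportional shares: Halvorsen 3/49 × $4,025,150 = 246,437.76; Ibarra 6/49 × $4,025,150 = 492,875.51; Okafor 5/49 × $4,025,150 = 410,729.59; Bergstrom 12/49 × $4,025,150 = 985,751.02; Dube 13/49 × $4,025,150 = 1,067,896.94; Vance 10/49 × $4,025,150 = 821,459.18.
Rounded to nearest $50: Halvorsen $246,450; Ibarra $492,900; Okafor $410,750; Bergstrom $985,750; Dube $1,067,900; Vance $821,450. Sum = $4,025,200.
Difference $4,025,150 − $4,025,200 = −$50 applied to largest allocation (Dube): Dube becomes $1,067,850.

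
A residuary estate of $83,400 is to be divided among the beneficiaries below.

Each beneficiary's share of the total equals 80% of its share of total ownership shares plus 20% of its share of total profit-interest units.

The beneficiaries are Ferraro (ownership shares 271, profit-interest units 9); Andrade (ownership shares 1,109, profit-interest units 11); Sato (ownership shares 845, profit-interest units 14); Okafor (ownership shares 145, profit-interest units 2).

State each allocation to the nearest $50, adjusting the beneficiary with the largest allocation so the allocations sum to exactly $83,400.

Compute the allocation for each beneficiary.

Ownership shares total 2,370; profit-interest units total 36.
Composite weights (80% ownership shares + 20% profit-interest units): Ferraro 0.1415; Andrade 0.4355; Sato 0.3630; Okafor 0.0601.
Raw shares: Ferraro 11,799.16; Andrade 36,317.12; Sato 30,275.02; Okafor 5,008.69.
Rounded to nearest $50: Ferraro $11,800; Andrade $36,300; Sato $30,300; Okafor $5,000. Sum = $83,400.
Rounded total matches; no reconciliation needed.

Ferraro: $11,800; Andrade: $36,300; Sato: $30,300; Okafor: $5,000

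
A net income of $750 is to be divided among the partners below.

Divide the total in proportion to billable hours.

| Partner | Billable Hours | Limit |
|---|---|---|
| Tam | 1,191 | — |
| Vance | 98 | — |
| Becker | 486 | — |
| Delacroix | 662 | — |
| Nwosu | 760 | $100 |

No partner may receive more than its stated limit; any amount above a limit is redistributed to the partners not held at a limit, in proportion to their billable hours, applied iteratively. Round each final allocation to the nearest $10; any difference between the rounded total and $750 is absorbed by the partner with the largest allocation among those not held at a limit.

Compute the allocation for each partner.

Combined billable hours = 3,197.
Proportional shares (ignoring caps): Tam 279.40; Vance 22.99; Becker 114.01; Delacroix 155.30; Nwosu 178.29.
Held at cap: Nwosu ($100); balance $650 reallocated over remaining billable hours 2,437.
Redistributed shares: Tam 317.67 → $320; Vance 26.14 → $30; Becker 129.63 → $130; Delacroix 176.57 → $180.
Rounding difference −$10 applied to Tam → $310.

Tam: $310 · Vance: $30 · Becker: $130 · Delacroix: $180 · Nwosu: $100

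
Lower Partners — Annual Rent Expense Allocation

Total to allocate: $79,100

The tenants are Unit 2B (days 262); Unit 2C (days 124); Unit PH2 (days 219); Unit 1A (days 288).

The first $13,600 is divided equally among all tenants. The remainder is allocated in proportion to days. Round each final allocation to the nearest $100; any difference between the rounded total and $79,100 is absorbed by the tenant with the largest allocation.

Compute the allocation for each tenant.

$13,600 shared equally gives $3,400 per tenant.
Remainder $65,500 by days (total 893): Unit 2B 19,217.25 → $19,200; Unit 2C 9,095.18 → $9,100; Unit PH2 16,063.27 → $16,100; Unit 1A 21,124.30 → $21,100.
Totals: Unit 2B $3,400 + $19,200 = $22,600; Unit 2C $3,400 + $9,100 = $12,500; Unit PH2 $3,400 + $16,100 = $19,500; Unit 1A $3,400 + $21,100 = $24,500.

Unit 2B: $22,600 | Unit 2C: $12,500 | Unit PH2: $19,500 | Unit 1A: $24,500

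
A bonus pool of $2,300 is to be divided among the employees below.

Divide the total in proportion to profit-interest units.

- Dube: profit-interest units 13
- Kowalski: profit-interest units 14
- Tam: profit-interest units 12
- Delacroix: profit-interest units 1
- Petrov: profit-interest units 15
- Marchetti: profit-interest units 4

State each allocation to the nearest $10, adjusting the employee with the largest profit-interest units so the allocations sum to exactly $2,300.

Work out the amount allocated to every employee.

Dube: $510 · Kowalski: $550 · Tam: $470 · Delacroix: $40 · Petrov: $570 · Marchetti: $160

Profit-interest units total: 59.
Raw shares: Dube 13/59 × $2,300 = 506.78; Kowalski 14/59 × $2,300 = 545.76; Tam 12/59 × $2,300 = 467.80; Delacroix 1/59 × $2,300 = 38.98; Petrov 15/59 × $2,300 = 584.75; Marchetti 4/59 × $2,300 = 155.93.
At nearest $10: Dube $510; Kowalski $550; Tam $470; Delacroix $40; Petrov $580; Marchetti $160. Sum = $2,310.
Difference $2,300 − $2,310 = −$10 applied to largest profit-interest units (Petrov): Petrov becomes $570.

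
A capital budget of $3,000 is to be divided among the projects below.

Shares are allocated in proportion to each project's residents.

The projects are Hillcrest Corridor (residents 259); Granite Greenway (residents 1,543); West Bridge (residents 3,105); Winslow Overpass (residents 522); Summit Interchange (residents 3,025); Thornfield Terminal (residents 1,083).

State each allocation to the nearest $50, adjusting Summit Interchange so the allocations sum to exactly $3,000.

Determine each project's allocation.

Hillcrest Corridor: $100 | Granite Greenway: $500 | West Bridge: $1,000 | Winslow Overpass: $150 | Summit Interchange: $900 | Thornfield Terminal: $350

Combined residents = 9,537.
Raw shares: Hillcrest Corridor 259/9,537 × $3,000 = 81.47; Granite Greenway 1,543/9,537 × $3,000 = 485.37; West Bridge 3,105/9,537 × $3,000 = 976.72; Winslow Overpass 522/9,537 × $3,000 = 164.20; Summit Interchange 3,025/9,537 × $3,000 = 951.56; Thornfield Terminal 1,083/9,537 × $3,000 = 340.67.
After rounding ($50): Hillcrest Corridor $100; Granite Greenway $500; West Bridge $1,000; Winslow Overpass $150; Summit Interchange $950; Thornfield Terminal $350. Sum = $3,050.
Difference $3,000 − $3,050 = −$50 applied to Summit Interchange: Summit Interchange becomes $900.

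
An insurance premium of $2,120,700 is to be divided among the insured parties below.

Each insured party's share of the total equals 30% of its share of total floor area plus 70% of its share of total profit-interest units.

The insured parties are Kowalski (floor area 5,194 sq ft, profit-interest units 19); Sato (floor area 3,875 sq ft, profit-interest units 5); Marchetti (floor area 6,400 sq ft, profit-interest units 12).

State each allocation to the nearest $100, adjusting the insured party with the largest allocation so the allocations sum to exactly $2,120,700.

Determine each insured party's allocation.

Totals — floor area 15,469, profit-interest units 36.
Blended shares (30% floor area + 70% profit-interest units): Kowalski 0.4702; Sato 0.1724; Marchetti 0.3575.
Proportional shares: Kowalski 997,099.99; Sato 365,550.41; Marchetti 758,049.60.
Rounded to nearest $100: Kowalski $997,100; Sato $365,600; Marchetti $758,000. Sum = $2,120,700.
No rounding difference to absorb.

Kowalski: $997,100 | Sato: $365,600 | Marchetti: $758,000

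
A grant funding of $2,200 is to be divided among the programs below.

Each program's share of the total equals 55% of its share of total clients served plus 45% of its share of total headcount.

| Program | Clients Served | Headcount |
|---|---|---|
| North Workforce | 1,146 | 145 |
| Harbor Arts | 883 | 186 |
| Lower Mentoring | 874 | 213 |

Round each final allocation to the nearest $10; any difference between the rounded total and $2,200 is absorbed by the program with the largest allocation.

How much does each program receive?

North Workforce: $740 · Harbor Arts: $710 · Lower Mentoring: $750

Totals — clients served 2,903, headcount 544.
Combined weights (55% clients served + 45% headcount): North Workforce 0.3371; Harbor Arts 0.3212; Lower Mentoring 0.3418.
Pro-rata amounts: North Workforce 741.54; Harbor Arts 706.54; Lower Mentoring 751.92.
Rounded to nearest $10: North Workforce $740; Harbor Arts $710; Lower Mentoring $750. Sum = $2,200.
Sum already equals the total — no adjustment.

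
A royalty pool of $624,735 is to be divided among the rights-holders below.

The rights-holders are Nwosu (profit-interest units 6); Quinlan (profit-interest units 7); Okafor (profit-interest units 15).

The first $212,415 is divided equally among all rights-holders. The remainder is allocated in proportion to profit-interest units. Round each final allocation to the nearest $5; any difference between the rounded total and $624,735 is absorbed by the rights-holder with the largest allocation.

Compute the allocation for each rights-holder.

Equal tier: $212,415 ÷ 3 = $70,805 apiece.
Remainder $412,320 by profit-interest units (total 28): Nwosu 88,354.29 → $88,355; Quinlan 103,080.00 → $103,080; Okafor 220,885.71 → $220,885.
Totals: Nwosu $70,805 + $88,355 = $159,160; Quinlan $70,805 + $103,080 = $173,885; Okafor $70,805 + $220,885 = $291,690.

Nwosu: $159,160; Quinlan: $173,885; Okafor: $291,690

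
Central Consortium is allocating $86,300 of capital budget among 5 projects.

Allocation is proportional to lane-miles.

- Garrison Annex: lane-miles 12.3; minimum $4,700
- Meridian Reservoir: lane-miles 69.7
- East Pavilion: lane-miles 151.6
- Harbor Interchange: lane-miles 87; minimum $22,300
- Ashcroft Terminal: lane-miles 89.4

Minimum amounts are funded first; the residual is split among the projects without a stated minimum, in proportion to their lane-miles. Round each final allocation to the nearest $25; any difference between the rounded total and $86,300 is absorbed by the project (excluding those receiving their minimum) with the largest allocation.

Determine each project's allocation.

Guaranteed amounts: Garrison Annex $4,700; Harbor Interchange $22,300. Remaining pool $59,300.
Remaining pool split over remaining lane-miles 310.7: Meridian Reservoir 13,302.90 → $13,300; East Pavilion 28,934.28 → $28,925; Ashcroft Terminal 17,062.83 → $17,075.

Garrison Annex: $4,700 | Meridian Reservoir: $13,300 | East Pavilion: $28,925 | Harbor Interchange: $22,300 | Ashcroft Terminal: $17,075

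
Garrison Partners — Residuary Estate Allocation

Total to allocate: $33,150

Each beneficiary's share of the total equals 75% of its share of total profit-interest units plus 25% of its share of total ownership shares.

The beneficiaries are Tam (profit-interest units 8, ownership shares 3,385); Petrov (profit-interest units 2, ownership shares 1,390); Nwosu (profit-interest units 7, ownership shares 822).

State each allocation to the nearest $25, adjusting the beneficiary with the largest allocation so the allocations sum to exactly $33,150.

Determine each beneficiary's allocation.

Tam: $16,725 | Petrov: $4,975 | Nwosu: $11,450

Profit-interest units total 17; ownership shares total 5,597.
Composite weights (75% profit-interest units + 25% ownership shares): Tam 0.5041; Petrov 0.1503; Nwosu 0.3455.
Proportional shares: Tam 16,712.18; Petrov 4,983.18; Nwosu 11,454.64.
Rounded to nearest $25: Tam $16,700; Petrov $4,975; Nwosu $11,450. Sum = $33,125.
Difference $33,150 − $33,125 = +$25 applied to largest allocation (Tam): Tam becomes $16,725.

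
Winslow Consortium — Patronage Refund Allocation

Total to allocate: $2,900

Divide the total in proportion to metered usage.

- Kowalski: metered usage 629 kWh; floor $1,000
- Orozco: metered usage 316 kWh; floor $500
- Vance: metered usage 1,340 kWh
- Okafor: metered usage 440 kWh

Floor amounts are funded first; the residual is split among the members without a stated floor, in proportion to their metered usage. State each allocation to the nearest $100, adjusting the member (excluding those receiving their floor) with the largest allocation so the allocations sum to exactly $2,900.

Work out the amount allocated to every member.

Guaranteed amounts: Kowalski $1,000; Orozco $500. Residual $1,400.
Residual split over remaining metered usage 1,780: Vance 1,053.93 → $1,100; Okafor 346.07 → $300.

Kowalski: $1,000 | Orozco: $500 | Vance: $1,100 | Okafor: $300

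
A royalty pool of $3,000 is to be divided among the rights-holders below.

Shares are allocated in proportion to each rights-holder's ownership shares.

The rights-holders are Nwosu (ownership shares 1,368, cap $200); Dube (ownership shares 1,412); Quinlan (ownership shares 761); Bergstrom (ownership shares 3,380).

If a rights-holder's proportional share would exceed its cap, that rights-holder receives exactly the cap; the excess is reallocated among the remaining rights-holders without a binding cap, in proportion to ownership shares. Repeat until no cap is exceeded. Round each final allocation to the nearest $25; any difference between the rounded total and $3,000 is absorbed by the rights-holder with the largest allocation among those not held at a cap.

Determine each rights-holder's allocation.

Nwosu: $200 · Dube: $700 · Quinlan: $375 · Bergstrom: $1,725

Total ownership shares = 6,921.
Proportional shares (ignoring caps): Nwosu 592.98; Dube 612.05; Quinlan 329.87; Bergstrom 1,465.11.
Capped: Nwosu ($200); balance $2,800 reallocated over remaining ownership shares 5,553.
Redistributed shares: Dube 711.98 → $700; Quinlan 383.72 → $375; Bergstrom 1,704.30 → $1,700.
Rounding difference +$25 applied to Bergstrom → $1,725.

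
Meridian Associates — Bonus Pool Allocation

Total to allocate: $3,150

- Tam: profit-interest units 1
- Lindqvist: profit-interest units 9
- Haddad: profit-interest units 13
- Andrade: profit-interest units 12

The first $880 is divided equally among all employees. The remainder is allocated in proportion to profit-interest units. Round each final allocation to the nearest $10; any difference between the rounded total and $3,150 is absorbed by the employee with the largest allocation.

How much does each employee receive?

First tranche $880 split equally: $220 each.
Remainder $2,270 by profit-interest units (total 35): Tam 64.86 → $60; Lindqvist 583.71 → $580; Haddad 843.14 → $840; Andrade 778.29 → $780.
Rounding difference +$10 on remainder applied to Haddad.
Totals: Tam $220 + $60 = $280; Lindqvist $220 + $580 = $800; Haddad $220 + $850 = $1,070; Andrade $220 + $780 = $1,000.

Tam: $280; Lindqvist: $800; Haddad: $1,070; Andrade: $1,000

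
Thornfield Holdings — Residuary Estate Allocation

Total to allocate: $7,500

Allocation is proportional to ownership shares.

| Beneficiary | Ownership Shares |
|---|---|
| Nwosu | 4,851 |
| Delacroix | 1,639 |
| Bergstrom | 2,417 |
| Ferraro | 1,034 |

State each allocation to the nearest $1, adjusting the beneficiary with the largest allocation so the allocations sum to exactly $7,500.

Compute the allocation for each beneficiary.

Total ownership shares = 9,941.
Unrounded shares: Nwosu 4,851/9,941 × $7,500 = 3,659.84; Delacroix 1,639/9,941 × $7,500 = 1,236.55; Bergstrom 2,417/9,941 × $7,500 = 1,823.51; Ferraro 1,034/9,941 × $7,500 = 780.10.
Rounded to nearest $1: Nwosu $3,660; Delacroix $1,237; Bergstrom $1,824; Ferraro $780. Sum = $7,501.
Difference $7,500 − $7,501 = −$1 applied to largest allocation (Nwosu): Nwosu becomes $3,659.

Nwosu: $3,659; Delacroix: $1,237; Bergstrom: $1,824; Ferraro: $780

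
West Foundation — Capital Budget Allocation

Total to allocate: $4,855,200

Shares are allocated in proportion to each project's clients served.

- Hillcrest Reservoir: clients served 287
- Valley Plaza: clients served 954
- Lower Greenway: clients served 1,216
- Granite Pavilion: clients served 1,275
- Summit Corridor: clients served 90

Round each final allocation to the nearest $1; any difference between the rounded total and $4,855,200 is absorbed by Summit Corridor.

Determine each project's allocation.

Combined clients served = 3,822.
Unrounded shares: Hillcrest Reservoir 287/3,822 × $4,855,200 = 364,584.62; Valley Plaza 954/3,822 × $4,855,200 = 1,211,894.51; Lower Greenway 1,216/3,822 × $4,855,200 = 1,544,720.88; Granite Pavilion 1,275/3,822 × $4,855,200 = 1,619,670.33; Summit Corridor 90/3,822 × $4,855,200 = 114,329.67.
After rounding ($1): Hillcrest Reservoir $364,585; Valley Plaza $1,211,895; Lower Greenway $1,544,721; Granite Pavilion $1,619,670; Summit Corridor $114,330. Sum = $4,855,201.
Difference $4,855,200 − $4,855,201 = −$1 applied to Summit Corridor: Summit Corridor becomes $114,329.

Hillcrest Reservoir: $364,585 | Valley Plaza: $1,211,895 | Lower Greenway: $1,544,721 | Granite Pavilion: $1,619,670 | Summit Corridor: $114,329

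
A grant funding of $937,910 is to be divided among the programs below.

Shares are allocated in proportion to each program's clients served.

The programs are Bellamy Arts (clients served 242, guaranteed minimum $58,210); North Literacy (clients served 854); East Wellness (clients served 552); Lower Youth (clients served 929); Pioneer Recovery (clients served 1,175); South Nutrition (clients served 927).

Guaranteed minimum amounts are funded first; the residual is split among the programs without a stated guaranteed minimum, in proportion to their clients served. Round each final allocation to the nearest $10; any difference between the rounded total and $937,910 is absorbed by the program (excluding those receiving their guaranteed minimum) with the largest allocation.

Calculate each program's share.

Bellamy Arts: $58,210 | North Literacy: $169,320 | East Wellness: $109,440 | Lower Youth: $184,190 | Pioneer Recovery: $232,960 | South Nutrition: $183,790

Guaranteed amounts: Bellamy Arts $58,210. Balance $879,700.
Balance split over remaining clients served 4,437: North Literacy 169,317.96 → $169,320; East Wellness 109,442.06 → $109,440; Lower Youth 184,187.81 → $184,190; Pioneer Recovery 232,960.90 → $232,960; South Nutrition 183,791.28 → $183,790.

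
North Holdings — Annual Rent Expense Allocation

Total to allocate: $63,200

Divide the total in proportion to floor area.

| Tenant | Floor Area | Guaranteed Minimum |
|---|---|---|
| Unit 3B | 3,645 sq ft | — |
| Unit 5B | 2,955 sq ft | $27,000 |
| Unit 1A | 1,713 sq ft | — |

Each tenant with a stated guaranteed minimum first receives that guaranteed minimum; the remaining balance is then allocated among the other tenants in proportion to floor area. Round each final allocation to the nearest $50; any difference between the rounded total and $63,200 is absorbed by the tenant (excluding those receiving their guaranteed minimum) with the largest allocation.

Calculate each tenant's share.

Fund the minimums — Unit 5B $27,000. Balance $36,200.
Balance split over remaining floor area 5,358: Unit 3B 24,626.54 → $24,650; Unit 1A 11,573.46 → $11,550.

Unit 3B: $24,650 · Unit 5B: $27,000 · Unit 1A: $11,550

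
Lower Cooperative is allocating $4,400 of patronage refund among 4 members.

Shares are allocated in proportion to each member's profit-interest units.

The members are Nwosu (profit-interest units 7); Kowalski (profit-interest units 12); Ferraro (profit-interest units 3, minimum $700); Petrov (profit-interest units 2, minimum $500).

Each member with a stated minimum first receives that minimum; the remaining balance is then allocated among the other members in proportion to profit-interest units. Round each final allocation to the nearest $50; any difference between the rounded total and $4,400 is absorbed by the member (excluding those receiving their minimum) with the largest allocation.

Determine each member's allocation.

Minimums first: Ferraro $700; Petrov $500. Remaining pool $3,200.
Remaining pool split over remaining profit-interest units 19: Nwosu 1,178.95 → $1,200; Kowalski 2,021.05 → $2,000.

Nwosu: $1,200 · Kowalski: $2,000 · Ferraro: $700 · Petrov: $500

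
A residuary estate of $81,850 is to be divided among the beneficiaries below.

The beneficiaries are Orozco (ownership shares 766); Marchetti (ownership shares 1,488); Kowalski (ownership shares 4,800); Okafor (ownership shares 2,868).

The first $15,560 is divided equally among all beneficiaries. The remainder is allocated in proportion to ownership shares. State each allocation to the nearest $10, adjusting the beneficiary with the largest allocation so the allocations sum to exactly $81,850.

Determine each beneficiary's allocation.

Orozco: $9,010 | Marchetti: $13,830 | Kowalski: $35,960 | Okafor: $23,050

First tranche $15,560 split equally: $3,890 each.
Remainder $66,290 by ownership shares (total 9,922): Orozco 5,117.73 → $5,120; Marchetti 9,941.50 → $9,940; Kowalski 32,069.34 → $32,070; Okafor 19,161.43 → $19,160.
Totals: Orozco $3,890 + $5,120 = $9,010; Marchetti $3,890 + $9,940 = $13,830; Kowalski $3,890 + $32,070 = $35,960; Okafor $3,890 + $19,160 = $23,050.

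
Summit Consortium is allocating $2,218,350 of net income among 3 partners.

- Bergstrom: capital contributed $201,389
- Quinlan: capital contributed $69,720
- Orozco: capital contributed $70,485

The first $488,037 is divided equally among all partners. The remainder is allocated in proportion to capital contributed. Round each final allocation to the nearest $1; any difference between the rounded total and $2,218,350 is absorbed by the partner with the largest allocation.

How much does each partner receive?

Bergstrom: $1,182,797 · Quinlan: $515,839 · Orozco: $519,714

Equal tier: $488,037 ÷ 3 = $162,679 apiece.
Remainder $1,730,313 by capital contributed (total 341,594): Bergstrom 1,020,117.46 → $1,020,117; Quinlan 353,160.25 → $353,160; Orozco 357,035.29 → $357,035.
Rounding difference +$1 on remainder applied to Bergstrom.
Totals: Bergstrom $162,679 + $1,020,118 = $1,182,797; Quinlan $162,679 + $353,160 = $515,839; Orozco $162,679 + $357,035 = $519,714.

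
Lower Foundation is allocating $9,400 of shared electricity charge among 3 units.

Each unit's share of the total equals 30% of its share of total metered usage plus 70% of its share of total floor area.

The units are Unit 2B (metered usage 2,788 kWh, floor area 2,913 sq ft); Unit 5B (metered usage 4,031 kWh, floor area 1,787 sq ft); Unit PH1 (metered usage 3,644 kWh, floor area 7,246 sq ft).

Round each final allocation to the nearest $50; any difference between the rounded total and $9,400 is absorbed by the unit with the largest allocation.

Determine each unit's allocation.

Unit 2B: $2,350 | Unit 5B: $2,050 | Unit PH1: $5,000

Totals — metered usage 10,463, floor area 11,946.
Combined weights (30% metered usage + 70% floor area): Unit 2B 0.2506; Unit 5B 0.2203; Unit PH1 0.5291.
Unrounded shares: Unit 2B 2,355.94; Unit 5B 2,070.74; Unit PH1 4,973.32.
After rounding ($50): Unit 2B $2,350; Unit 5B $2,050; Unit PH1 $4,950. Sum = $9,350.
Difference $9,400 − $9,350 = +$50 applied to largest allocation (Unit PH1): Unit PH1 becomes $5,000.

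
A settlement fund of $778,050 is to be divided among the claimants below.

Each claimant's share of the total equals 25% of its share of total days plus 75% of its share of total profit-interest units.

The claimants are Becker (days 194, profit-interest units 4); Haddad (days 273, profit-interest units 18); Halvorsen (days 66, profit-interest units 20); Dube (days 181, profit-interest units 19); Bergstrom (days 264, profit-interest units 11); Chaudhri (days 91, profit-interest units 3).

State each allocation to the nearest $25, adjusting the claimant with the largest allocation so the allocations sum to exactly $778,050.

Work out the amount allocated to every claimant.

Becker: $66,425; Haddad: $189,700; Halvorsen: $167,625; Dube: $180,775; Bergstrom: $133,625; Chaudhri: $39,900

Days total 1,069; profit-interest units total 75.
Combined weights (25% days + 75% profit-interest units): Becker 0.0854; Haddad 0.2438; Halvorsen 0.2154; Dube 0.2323; Bergstrom 0.1717; Chaudhri 0.0513.
Raw shares: Becker 66,421.74; Haddad 189,723.38; Halvorsen 167,619.19; Dube 180,763.80; Bergstrom 133,622.26; Chaudhri 39,899.63.
At nearest $25: Becker $66,425; Haddad $189,725; Halvorsen $167,625; Dube $180,775; Bergstrom $133,625; Chaudhri $39,900. Sum = $778,075.
Difference $778,050 − $778,075 = −$25 applied to largest allocation (Haddad): Haddad becomes $189,700.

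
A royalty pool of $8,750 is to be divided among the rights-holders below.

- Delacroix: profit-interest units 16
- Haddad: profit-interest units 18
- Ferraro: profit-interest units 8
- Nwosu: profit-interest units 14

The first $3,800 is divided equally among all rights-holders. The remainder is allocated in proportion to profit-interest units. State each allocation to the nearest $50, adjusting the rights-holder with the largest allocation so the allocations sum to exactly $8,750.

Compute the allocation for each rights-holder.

First tranche $3,800 split equally: $950 each.
Remainder $4,950 by profit-interest units (total 56): Delacroix 1,414.29 → $1,400; Haddad 1,591.07 → $1,600; Ferraro 707.14 → $700; Nwosu 1,237.50 → $1,250.
Totals: Delacroix $950 + $1,400 = $2,350; Haddad $950 + $1,600 = $2,550; Ferraro $950 + $700 = $1,650; Nwosu $950 + $1,250 = $2,200.

Delacroix: $2,350 · Haddad: $2,550 · Ferraro: $1,650 · Nwosu: $2,200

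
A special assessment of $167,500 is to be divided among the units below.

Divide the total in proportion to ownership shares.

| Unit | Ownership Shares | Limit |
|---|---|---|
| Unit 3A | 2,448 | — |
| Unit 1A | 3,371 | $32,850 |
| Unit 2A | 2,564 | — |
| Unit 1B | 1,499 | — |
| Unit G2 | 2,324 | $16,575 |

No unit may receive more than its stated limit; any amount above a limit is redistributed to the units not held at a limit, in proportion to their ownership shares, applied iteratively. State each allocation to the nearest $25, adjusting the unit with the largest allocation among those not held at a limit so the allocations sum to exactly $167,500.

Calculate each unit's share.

Unit 3A: $44,400; Unit 1A: $32,850; Unit 2A: $46,500; Unit 1B: $27,175; Unit G2: $16,575

Total ownership shares = 12,206.
Pro-rata shares before constraints: Unit 3A 33,593.31; Unit 1A 46,259.42; Unit 2A 35,185.15; Unit 1B 20,570.42; Unit G2 31,891.69.
Cap binds for Unit 1A ($32,850), Unit G2 ($16,575); residual $118,075 reallocated over remaining ownership shares 6,511.
Redistributed shares: Unit 3A 44,393.73 → $44,400; Unit 2A 46,497.36 → $46,500; Unit 1B 27,183.91 → $27,175.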